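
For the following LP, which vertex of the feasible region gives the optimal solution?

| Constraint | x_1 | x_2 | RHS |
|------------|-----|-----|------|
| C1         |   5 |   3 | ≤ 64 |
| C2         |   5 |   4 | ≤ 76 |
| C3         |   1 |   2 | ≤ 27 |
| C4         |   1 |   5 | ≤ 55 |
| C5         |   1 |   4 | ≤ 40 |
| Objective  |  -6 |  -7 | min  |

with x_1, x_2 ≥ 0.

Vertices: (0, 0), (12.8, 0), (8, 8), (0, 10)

Evaluate the objective at each vertex of the feasible region:
  z(0, 0) = 0
  z(12.8, 0) = -76.8
  z(8, 8) = -104  ←
  z(0, 10) = -70
The minimum is at x_1 = 8, x_2 = 8.

(8, 8)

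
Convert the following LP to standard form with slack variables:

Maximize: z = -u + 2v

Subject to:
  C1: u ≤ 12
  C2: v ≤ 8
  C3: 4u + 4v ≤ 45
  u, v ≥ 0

max z = -u + 2v

s.t.
  u + s1 = 12
  v + s2 = 8
  4u + 4v + s3 = 45
  u, v, s1, s2, s3 ≥ 0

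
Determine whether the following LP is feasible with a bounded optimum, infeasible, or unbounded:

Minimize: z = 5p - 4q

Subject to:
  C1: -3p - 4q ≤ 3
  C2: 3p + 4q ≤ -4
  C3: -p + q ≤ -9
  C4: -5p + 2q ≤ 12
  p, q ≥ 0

Infeasible (no feasible solution exists)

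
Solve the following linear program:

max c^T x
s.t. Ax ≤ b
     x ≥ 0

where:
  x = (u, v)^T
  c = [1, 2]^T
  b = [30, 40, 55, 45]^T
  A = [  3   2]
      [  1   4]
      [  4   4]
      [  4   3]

Evaluate the objective at each vertex of the feasible region:
  z(0, 0) = 0
  z(10, 0) = 10
  z(4, 9) = 22  ←
  z(0, 10) = 20
The maximum is at u = 4, v = 9.

u = 4, v = 9, z = 22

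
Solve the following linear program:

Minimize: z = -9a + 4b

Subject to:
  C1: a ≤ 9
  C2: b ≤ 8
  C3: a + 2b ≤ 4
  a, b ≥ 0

Evaluate the objective at each vertex of the feasible region:
  z(0, 0) = 0
  z(4, 0) = -36  ←
  z(0, 2) = 8
The minimum is at a = 4, b = 0.

a = 4, b = 0, z = -36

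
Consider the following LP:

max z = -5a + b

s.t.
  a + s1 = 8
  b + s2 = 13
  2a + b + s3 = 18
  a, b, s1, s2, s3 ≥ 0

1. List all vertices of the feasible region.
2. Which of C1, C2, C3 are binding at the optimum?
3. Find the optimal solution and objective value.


1. (0, 0), (8, 0), (8, 2), (2.5, 13), (0, 13)
2. C2
3. a = 0, b = 13, z = 13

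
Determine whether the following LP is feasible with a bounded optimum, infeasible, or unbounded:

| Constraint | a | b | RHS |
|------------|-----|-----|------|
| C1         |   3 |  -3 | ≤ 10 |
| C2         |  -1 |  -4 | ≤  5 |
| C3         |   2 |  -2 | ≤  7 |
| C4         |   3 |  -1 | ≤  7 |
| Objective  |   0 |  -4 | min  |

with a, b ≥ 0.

Unbounded (objective can decrease without bound)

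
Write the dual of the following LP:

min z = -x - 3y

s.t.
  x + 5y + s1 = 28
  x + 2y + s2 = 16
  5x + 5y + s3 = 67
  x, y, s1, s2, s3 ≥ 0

Primal min cᵀx s.t. Ax ≤ b, x ≥ 0  →  Dual max −bᵀy s.t. Aᵀy ≥ −c, y ≥ 0.

Maximize: z = -28y1 - 16y2 - 67y3

Subject to:
  y1 + y2 + 5y3 ≥ 1
  5y1 + 2y2 + 5y3 ≥ 3
  y1, y2, y3 ≥ 0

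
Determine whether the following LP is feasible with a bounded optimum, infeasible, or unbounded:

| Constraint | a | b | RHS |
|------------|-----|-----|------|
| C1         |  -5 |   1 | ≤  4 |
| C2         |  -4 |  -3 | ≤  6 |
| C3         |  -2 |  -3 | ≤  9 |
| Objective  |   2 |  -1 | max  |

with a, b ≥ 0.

Unbounded (objective can increase without bound)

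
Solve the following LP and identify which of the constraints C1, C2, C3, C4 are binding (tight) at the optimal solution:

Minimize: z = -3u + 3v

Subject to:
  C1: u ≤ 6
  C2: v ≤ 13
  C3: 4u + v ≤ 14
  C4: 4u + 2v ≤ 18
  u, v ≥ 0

At u = 3.5, v = 0, compute slack b - a·x for each constraint:
  C1: 6 − 3.5 = 2.5  (slack)
  C2: 13 − 0 = 13  (slack)
  C3: 14 − 14 = 0  (binding)
  C4: 18 − 14 = 4  (slack)

Optimal: u = 3.5, v = 0
Binding: C3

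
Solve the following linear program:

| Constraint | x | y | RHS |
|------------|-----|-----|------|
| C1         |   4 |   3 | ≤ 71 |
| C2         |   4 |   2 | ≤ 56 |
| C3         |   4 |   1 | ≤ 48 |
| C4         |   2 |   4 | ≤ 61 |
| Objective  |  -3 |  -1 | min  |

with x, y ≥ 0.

Evaluate the objective at each vertex of the feasible region:
  z(0, 0) = 0
  z(12, 0) = -36
  z(10, 8) = -38  ←
  z(8.5, 11) = -36.5
  z(0, 15.25) = -15.25
The minimum is at x = 10, y = 8.

x = 10, y = 8, z = -38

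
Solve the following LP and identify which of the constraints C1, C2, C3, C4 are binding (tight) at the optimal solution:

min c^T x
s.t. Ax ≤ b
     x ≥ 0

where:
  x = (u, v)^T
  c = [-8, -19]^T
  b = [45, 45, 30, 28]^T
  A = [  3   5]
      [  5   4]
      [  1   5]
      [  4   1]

At u = 5, v = 5, compute slack b - a·x for each constraint:
  C1: 45 − 40 = 5  (slack)
  C2: 45 − 45 = 0  (binding)
  C3: 30 − 30 = 0  (binding)
  C4: 28 − 25 = 3  (slack)

Optimal: u = 5, v = 5
Binding: C2, C3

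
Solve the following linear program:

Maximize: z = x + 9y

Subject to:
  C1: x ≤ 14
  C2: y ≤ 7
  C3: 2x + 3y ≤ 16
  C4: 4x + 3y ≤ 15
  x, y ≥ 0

Evaluate the objective at each vertex of the feasible region:
  z(0, 0) = 0
  z(3.75, 0) = 3.75
  z(0, 5) = 45  ←
The maximum is at x = 0, y = 5.

x = 0, y = 5, z = 45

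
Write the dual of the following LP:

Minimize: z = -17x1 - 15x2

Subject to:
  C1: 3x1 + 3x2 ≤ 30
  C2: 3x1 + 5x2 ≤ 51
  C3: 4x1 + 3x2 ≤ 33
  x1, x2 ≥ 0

Primal min cᵀx s.t. Ax ≤ b, x ≥ 0  →  Dual max −bᵀy s.t. Aᵀy ≥ −c, y ≥ 0.

Maximize: z = -30y1 - 51y2 - 33y3

Subject to:
  3y1 + 3y2 + 4y3 ≥ 17
  3y1 + 5y2 + 3y3 ≥ 15
  y1, y2, y3 ≥ 0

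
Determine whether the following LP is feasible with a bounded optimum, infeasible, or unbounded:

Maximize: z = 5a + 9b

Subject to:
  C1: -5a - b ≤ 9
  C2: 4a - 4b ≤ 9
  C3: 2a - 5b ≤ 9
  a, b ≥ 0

Unbounded (objective can increase without bound)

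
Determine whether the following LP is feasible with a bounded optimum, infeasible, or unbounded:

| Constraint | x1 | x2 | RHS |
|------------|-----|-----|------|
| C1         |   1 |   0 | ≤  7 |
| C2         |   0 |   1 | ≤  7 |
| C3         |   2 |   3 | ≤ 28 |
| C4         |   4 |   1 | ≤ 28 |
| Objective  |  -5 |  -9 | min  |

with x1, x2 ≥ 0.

Feasible with a bounded optimal solution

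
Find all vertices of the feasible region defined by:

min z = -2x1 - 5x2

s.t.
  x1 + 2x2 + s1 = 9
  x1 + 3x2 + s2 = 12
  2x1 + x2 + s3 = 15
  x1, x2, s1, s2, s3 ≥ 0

(0, 0), (7.5, 0), (7, 1), (3, 3), (0, 4)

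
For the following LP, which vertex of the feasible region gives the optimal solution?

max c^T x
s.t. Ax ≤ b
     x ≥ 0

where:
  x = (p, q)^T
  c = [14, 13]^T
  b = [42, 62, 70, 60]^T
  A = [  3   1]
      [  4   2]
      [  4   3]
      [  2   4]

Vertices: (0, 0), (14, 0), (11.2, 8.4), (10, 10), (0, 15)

Evaluate the objective at each vertex of the feasible region:
  z(0, 0) = 0
  z(14, 0) = 196
  z(11.2, 8.4) = 266
  z(10, 10) = 270  ←
  z(0, 15) = 195
The maximum is at p = 10, q = 10.

(10, 10)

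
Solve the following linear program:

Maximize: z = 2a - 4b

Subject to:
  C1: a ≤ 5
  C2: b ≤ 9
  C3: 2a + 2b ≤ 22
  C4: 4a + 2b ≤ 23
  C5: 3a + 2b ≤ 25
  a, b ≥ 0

Evaluate the objective at each vertex of the feasible region:
  z(0, 0) = 0
  z(5, 0) = 10  ←
  z(5, 1.5) = 4
  z(1.25, 9) = -33.5
  z(0, 9) = -36
The maximum is at a = 5, b = 0.

a = 5, b = 0, z = 10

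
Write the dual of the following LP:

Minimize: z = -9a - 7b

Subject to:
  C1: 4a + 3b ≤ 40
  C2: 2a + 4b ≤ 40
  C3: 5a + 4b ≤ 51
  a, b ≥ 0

Primal min cᵀx s.t. Ax ≤ b, x ≥ 0  →  Dual max −bᵀy s.t. Aᵀy ≥ −c, y ≥ 0.

Maximize: z = -40y1 - 40y2 - 51y3

Subject to:
  4y1 + 2y2 + 5y3 ≥ 9
  3y1 + 4y2 + 4y3 ≥ 7
  y1, y2, y3 ≥ 0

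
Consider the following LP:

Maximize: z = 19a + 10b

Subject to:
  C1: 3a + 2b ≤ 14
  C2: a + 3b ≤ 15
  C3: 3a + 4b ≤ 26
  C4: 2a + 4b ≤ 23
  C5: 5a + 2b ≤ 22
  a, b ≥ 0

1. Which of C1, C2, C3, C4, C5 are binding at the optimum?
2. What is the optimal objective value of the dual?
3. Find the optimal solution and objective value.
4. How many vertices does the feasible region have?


1. C1, C5
2. 86
3. a = 4, b = 1, z = 86
4. 5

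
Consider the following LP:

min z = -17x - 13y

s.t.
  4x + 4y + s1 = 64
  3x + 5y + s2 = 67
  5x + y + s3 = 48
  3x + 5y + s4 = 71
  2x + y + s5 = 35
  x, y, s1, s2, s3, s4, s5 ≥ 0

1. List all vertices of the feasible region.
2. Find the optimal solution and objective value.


1. (0, 0), (9.6, 0), (8, 8), (6.5, 9.5), (0, 13.4)
2. x = 8, y = 8, z = -240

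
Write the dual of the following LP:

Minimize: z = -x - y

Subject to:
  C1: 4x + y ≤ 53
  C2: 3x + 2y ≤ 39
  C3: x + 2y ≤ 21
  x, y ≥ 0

Primal min cᵀx s.t. Ax ≤ b, x ≥ 0  →  Dual max −bᵀy s.t. Aᵀy ≥ −c, y ≥ 0.

Maximize: z = -53y1 - 39y2 - 21y3

Subject to:
  4y1 + 3y2 + y3 ≥ 1
  y1 + 2y2 + 2y3 ≥ 1
  y1, y2, y3 ≥ 0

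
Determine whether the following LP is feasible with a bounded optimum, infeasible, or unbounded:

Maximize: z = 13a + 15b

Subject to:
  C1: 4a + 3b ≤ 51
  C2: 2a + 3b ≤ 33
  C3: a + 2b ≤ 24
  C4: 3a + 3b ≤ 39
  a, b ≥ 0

Feasible with a bounded optimal solution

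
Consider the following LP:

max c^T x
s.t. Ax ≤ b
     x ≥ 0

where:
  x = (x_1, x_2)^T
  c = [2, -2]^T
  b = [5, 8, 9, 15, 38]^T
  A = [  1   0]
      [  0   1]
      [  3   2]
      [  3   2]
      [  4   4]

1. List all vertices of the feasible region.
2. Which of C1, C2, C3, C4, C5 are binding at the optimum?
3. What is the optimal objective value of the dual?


1. (0, 0), (3, 0), (0, 4.5)
2. C3
3. 6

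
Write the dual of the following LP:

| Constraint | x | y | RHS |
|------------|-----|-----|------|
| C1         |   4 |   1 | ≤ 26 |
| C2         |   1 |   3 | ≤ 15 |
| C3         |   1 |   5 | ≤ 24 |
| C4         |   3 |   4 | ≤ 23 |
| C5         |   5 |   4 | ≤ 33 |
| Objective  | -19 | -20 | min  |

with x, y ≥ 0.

Primal min cᵀx s.t. Ax ≤ b, x ≥ 0  →  Dual max −bᵀy s.t. Aᵀy ≥ −c, y ≥ 0.

Maximize: z = -26y1 - 15y2 - 24y3 - 23y4 - 33y5

Subject to:
  4y1 + y2 + y3 + 3y4 + 5y5 ≥ 19
  y1 + 3y2 + 5y3 + 4y4 + 4y5 ≥ 20
  y1, y2, y3, y4, y5 ≥ 0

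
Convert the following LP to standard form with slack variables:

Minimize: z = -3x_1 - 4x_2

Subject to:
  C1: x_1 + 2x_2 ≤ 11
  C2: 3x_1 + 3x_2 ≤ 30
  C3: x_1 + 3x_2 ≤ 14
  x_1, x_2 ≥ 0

min z = -3x_1 - 4x_2

s.t.
  x_1 + 2x_2 + s1 = 11
  3x_1 + 3x_2 + s2 = 30
  x_1 + 3x_2 + s3 = 14
  x_1, x_2, s1, s2, s3 ≥ 0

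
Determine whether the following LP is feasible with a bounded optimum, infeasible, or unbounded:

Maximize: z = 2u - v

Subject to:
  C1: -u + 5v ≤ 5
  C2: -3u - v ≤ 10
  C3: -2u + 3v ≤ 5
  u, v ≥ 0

Unbounded (objective can increase without bound)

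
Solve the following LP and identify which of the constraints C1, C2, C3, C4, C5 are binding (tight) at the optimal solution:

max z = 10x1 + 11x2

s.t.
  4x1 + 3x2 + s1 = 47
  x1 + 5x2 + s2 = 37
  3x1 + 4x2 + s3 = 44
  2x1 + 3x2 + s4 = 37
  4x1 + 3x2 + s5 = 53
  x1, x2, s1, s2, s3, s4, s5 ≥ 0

At x1 = 8, x2 = 5, compute slack b - a·x for each constraint:
  C1: 47 − 47 = 0  (binding)
  C2: 37 − 33 = 4  (slack)
  C3: 44 − 44 = 0  (binding)
  C4: 37 − 31 = 6  (slack)
  C5: 53 − 47 = 6  (slack)

Optimal: x1 = 8, x2 = 5
Binding: C1, C3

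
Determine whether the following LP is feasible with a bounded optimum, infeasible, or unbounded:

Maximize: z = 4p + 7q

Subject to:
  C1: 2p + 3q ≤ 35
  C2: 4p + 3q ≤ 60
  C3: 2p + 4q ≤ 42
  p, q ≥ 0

Feasible with a bounded optimal solution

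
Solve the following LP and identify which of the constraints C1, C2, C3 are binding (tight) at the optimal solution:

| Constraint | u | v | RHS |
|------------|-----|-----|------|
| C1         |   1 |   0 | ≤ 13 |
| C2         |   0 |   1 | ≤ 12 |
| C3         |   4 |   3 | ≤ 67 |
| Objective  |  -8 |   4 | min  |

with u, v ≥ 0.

At u = 13, v = 0, compute slack b - a·x for each constraint:
  C1: 13 − 13 = 0  (binding)
  C2: 12 − 0 = 12  (slack)
  C3: 67 − 52 = 15  (slack)

Optimal: u = 13, v = 0
Binding: C1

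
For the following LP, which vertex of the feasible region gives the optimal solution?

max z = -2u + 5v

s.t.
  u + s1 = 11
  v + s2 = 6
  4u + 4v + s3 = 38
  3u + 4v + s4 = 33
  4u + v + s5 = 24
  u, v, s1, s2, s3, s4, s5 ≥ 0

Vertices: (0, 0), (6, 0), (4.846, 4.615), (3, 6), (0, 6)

Evaluate the objective at each vertex of the feasible region:
  z(0, 0) = 0
  z(6, 0) = -12
  z(4.846, 4.615) = 13.38
  z(3, 6) = 24
  z(0, 6) = 30  ←
The maximum is at u = 0, v = 6.

(0, 6)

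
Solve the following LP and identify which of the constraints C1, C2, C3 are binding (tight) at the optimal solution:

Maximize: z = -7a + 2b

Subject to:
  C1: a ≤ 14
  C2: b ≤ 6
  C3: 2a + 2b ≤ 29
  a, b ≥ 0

At a = 0, b = 6, compute slack b - a·x for each constraint:
  C1: 14 − 0 = 14  (slack)
  C2: 6 − 6 = 0  (binding)
  C3: 29 − 12 = 17  (slack)

Optimal: a = 0, b = 6
Binding: C2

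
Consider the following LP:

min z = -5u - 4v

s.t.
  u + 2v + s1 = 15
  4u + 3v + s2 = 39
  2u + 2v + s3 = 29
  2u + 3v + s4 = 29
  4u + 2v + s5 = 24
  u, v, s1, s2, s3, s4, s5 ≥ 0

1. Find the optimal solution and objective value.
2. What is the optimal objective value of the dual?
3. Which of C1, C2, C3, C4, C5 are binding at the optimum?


1. u = 3, v = 6, z = -39
2. -39
3. C1, C5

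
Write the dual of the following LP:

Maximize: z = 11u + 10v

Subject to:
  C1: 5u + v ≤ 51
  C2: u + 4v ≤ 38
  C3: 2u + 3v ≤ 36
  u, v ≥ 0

Primal max cᵀx s.t. Ax ≤ b, x ≥ 0  →  Dual min bᵀy s.t. Aᵀy ≥ c, y ≥ 0.

Minimize: z = 51y1 + 38y2 + 36y3

Subject to:
  5y1 + y2 + 2y3 ≥ 11
  y1 + 4y2 + 3y3 ≥ 10
  y1, y2, y3 ≥ 0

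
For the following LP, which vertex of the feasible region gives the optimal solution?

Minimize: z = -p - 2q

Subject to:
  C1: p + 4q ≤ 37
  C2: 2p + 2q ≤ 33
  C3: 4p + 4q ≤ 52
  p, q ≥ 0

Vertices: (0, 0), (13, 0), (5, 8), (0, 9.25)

Evaluate the objective at each vertex of the feasible region:
  z(0, 0) = 0
  z(13, 0) = -13
  z(5, 8) = -21  ←
  z(0, 9.25) = -18.5
The minimum is at p = 5, q = 8.

(5, 8)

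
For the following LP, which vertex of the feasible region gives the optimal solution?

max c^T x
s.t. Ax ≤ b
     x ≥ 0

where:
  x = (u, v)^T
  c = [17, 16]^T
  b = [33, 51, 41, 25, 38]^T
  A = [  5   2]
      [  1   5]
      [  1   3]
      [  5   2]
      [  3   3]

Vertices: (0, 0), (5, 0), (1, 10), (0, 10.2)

Evaluate the objective at each vertex of the feasible region:
  z(0, 0) = 0
  z(5, 0) = 85
  z(1, 10) = 177  ←
  z(0, 10.2) = 163.2
The maximum is at u = 1, v = 10.

(1, 10)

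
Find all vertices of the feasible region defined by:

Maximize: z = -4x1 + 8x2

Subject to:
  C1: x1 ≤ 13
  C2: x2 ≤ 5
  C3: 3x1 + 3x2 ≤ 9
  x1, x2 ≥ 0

(0, 0), (3, 0), (0, 3)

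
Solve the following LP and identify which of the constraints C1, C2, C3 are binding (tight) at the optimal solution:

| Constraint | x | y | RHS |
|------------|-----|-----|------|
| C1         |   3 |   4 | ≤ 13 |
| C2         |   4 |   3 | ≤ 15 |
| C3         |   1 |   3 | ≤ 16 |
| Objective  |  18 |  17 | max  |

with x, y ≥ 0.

At x = 3, y = 1, compute slack b - a·x for each constraint:
  C1: 13 − 13 = 0  (binding)
  C2: 15 − 15 = 0  (binding)
  C3: 16 − 6 = 10  (slack)

Optimal: x = 3, y = 1
Binding: C1, C2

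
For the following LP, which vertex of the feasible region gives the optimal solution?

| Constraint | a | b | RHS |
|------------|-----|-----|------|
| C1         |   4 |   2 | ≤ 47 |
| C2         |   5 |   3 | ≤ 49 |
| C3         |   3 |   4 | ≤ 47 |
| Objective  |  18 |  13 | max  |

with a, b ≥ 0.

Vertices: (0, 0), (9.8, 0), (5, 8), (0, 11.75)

Evaluate the objective at each vertex of the feasible region:
  z(0, 0) = 0
  z(9.8, 0) = 176.4
  z(5, 8) = 194  ←
  z(0, 11.75) = 152.8
The maximum is at a = 5, b = 8.

(5, 8)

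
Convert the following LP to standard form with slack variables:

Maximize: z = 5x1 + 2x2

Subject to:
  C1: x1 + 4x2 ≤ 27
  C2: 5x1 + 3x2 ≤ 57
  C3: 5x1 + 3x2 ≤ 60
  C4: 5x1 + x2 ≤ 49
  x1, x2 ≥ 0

max z = 5x1 + 2x2

s.t.
  x1 + 4x2 + s1 = 27
  5x1 + 3x2 + s2 = 57
  5x1 + 3x2 + s3 = 60
  5x1 + x2 + s4 = 49
  x1, x2, s1, s2, s3, s4 ≥ 0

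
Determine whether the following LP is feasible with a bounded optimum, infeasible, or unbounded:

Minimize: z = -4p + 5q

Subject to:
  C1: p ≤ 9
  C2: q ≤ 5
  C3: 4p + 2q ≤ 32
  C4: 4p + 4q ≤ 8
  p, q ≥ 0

Feasible with a bounded optimal solution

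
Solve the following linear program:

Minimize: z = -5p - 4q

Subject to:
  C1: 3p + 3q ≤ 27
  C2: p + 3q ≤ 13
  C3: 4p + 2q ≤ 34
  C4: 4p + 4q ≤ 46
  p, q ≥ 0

Evaluate the objective at each vertex of the feasible region:
  z(0, 0) = 0
  z(8.5, 0) = -42.5
  z(8, 1) = -44  ←
  z(7, 2) = -43
  z(0, 4.333) = -17.33
The minimum is at p = 8, q = 1.

p = 8, q = 1, z = -44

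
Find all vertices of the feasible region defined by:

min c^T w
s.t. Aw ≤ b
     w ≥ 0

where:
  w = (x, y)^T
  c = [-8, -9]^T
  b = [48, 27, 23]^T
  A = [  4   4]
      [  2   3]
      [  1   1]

(0, 0), (12, 0), (9, 3), (0, 9)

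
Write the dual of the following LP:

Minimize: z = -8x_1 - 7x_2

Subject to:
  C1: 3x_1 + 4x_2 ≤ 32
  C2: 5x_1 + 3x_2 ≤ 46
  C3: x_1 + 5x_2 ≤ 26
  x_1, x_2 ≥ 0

Primal min cᵀx s.t. Ax ≤ b, x ≥ 0  →  Dual max −bᵀy s.t. Aᵀy ≥ −c, y ≥ 0.

Maximize: z = -32y1 - 46y2 - 26y3

Subject to:
  3y1 + 5y2 + y3 ≥ 8
  4y1 + 3y2 + 5y3 ≥ 7
  y1, y2, y3 ≥ 0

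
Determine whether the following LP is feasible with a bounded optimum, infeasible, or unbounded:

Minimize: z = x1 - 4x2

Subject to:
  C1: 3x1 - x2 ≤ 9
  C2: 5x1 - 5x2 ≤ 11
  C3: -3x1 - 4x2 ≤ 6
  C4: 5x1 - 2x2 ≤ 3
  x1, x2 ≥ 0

Unbounded (objective can decrease without bound)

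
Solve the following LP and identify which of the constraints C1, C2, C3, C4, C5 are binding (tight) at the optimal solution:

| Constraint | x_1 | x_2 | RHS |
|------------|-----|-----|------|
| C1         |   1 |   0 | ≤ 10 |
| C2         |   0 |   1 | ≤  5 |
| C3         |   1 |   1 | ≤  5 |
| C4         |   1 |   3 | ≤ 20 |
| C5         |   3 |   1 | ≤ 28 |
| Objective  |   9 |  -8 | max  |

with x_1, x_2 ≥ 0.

At x_1 = 5, x_2 = 0, compute slack b - a·x for each constraint:
  C1: 10 − 5 = 5  (slack)
  C2: 5 − 0 = 5  (slack)
  C3: 5 − 5 = 0  (binding)
  C4: 20 − 5 = 15  (slack)
  C5: 28 − 15 = 13  (slack)

Optimal: x_1 = 5, x_2 = 0
Binding: C3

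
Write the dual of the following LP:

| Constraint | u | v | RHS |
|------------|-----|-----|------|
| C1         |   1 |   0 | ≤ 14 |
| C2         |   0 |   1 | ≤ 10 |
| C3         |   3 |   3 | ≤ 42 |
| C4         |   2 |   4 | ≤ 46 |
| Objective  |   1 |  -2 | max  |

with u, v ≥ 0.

Primal max cᵀx s.t. Ax ≤ b, x ≥ 0  →  Dual min bᵀy s.t. Aᵀy ≥ c, y ≥ 0.

Minimize: z = 14y1 + 10y2 + 42y3 + 46y4

Subject to:
  y1 + 3y3 + 2y4 ≥ 1
  y2 + 3y3 + 4y4 ≥ -2
  y1, y2, y3, y4 ≥ 0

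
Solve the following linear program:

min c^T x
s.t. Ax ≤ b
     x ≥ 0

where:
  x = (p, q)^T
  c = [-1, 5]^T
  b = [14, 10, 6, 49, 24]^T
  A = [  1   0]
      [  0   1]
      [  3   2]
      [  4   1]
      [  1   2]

Evaluate the objective at each vertex of the feasible region:
  z(0, 0) = 0
  z(2, 0) = -2  ←
  z(0, 3) = 15
The minimum is at p = 2, q = 0.

p = 2, q = 0, z = -2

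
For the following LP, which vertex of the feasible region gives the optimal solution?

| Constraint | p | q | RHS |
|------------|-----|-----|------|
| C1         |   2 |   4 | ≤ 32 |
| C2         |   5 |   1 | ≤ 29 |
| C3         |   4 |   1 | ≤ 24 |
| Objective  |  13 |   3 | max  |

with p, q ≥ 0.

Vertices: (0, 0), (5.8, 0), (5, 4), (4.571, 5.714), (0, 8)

Evaluate the objective at each vertex of the feasible region:
  z(0, 0) = 0
  z(5.8, 0) = 75.4
  z(5, 4) = 77  ←
  z(4.571, 5.714) = 76.57
  z(0, 8) = 24
The maximum is at p = 5, q = 4.

(5, 4)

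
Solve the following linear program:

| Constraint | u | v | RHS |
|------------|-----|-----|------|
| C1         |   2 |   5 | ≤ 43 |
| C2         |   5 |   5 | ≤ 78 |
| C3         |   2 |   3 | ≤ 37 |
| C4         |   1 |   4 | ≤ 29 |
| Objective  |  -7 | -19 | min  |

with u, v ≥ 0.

Evaluate the objective at each vertex of the feasible region:
  z(0, 0) = 0
  z(15.6, 0) = -109.2
  z(11.67, 3.933) = -156.4
  z(9, 5) = -158  ←
  z(0, 7.25) = -137.8
The minimum is at u = 9, v = 5.

u = 9, v = 5, z = -158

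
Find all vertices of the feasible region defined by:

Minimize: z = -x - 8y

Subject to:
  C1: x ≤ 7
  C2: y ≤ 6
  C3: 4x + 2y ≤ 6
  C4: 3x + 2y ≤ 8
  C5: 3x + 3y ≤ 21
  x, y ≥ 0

(0, 0), (1.5, 0), (0, 3)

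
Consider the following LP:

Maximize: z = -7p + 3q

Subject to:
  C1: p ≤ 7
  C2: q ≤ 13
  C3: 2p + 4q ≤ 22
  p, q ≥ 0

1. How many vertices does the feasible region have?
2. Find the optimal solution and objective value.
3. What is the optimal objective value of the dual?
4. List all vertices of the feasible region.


1. 4
2. p = 0, q = 5.5, z = 16.5
3. 16.5
4. (0, 0), (7, 0), (7, 2), (0, 5.5)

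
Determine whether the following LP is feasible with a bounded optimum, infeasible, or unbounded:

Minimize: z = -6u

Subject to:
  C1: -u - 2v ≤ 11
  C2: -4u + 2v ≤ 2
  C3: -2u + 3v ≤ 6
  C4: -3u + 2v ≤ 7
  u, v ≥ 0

Unbounded (objective can decrease without bound)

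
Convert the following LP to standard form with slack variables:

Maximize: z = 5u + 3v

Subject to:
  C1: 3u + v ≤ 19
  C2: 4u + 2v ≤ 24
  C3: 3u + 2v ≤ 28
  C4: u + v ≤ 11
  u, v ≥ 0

max z = 5u + 3v

s.t.
  3u + v + s1 = 19
  4u + 2v + s2 = 24
  3u + 2v + s3 = 28
  u + v + s4 = 11
  u, v, s1, s2, s3, s4 ≥ 0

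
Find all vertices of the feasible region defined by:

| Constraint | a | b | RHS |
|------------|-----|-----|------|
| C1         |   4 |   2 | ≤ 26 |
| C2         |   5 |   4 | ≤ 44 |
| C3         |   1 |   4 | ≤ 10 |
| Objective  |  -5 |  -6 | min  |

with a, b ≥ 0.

(0, 0), (6.5, 0), (6, 1), (0, 2.5)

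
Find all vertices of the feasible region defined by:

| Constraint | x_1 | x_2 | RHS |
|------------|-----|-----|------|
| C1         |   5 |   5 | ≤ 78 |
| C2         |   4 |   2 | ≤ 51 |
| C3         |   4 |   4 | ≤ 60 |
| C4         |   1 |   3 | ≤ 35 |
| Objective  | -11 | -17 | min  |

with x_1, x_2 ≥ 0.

(0, 0), (12.75, 0), (10.5, 4.5), (5, 10), (0, 11.67)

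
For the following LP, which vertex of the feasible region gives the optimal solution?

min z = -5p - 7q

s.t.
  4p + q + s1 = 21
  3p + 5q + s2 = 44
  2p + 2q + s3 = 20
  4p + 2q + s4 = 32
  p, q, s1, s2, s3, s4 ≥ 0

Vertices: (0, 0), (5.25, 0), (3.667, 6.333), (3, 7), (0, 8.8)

Evaluate the objective at each vertex of the feasible region:
  z(0, 0) = 0
  z(5.25, 0) = -26.25
  z(3.667, 6.333) = -62.67
  z(3, 7) = -64  ←
  z(0, 8.8) = -61.6
The minimum is at p = 3, q = 7.

(3, 7)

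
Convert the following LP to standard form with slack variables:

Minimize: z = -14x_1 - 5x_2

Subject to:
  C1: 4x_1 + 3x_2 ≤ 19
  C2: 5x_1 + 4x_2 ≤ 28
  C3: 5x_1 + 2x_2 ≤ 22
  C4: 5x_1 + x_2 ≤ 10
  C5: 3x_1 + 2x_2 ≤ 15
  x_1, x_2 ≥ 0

min z = -14x_1 - 5x_2

s.t.
  4x_1 + 3x_2 + s1 = 19
  5x_1 + 4x_2 + s2 = 28
  5x_1 + 2x_2 + s3 = 22
  5x_1 + x_2 + s4 = 10
  3x_1 + 2x_2 + s5 = 15
  x_1, x_2, s1, s2, s3, s4, s5 ≥ 0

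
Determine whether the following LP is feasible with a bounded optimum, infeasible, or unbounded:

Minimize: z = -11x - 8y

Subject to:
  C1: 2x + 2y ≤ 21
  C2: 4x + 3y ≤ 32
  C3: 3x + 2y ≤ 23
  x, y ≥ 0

Feasible with a bounded optimal solution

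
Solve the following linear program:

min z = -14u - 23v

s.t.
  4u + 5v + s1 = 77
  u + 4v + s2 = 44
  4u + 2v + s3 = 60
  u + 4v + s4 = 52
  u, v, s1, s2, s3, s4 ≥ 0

Evaluate the objective at each vertex of the feasible region:
  z(0, 0) = 0
  z(15, 0) = -210
  z(12.17, 5.667) = -300.7
  z(8, 9) = -319  ←
  z(0, 11) = -253
The minimum is at u = 8, v = 9.

u = 8, v = 9, z = -319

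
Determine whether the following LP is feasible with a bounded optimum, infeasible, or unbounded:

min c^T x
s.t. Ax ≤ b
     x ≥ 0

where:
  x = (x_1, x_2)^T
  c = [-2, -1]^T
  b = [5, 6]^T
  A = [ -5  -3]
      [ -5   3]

Unbounded (objective can decrease without bound)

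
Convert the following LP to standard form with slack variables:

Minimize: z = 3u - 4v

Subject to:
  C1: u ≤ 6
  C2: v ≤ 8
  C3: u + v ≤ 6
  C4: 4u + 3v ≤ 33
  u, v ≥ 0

min z = 3u - 4v

s.t.
  u + s1 = 6
  v + s2 = 8
  u + v + s3 = 6
  4u + 3v + s4 = 33
  u, v, s1, s2, s3, s4 ≥ 0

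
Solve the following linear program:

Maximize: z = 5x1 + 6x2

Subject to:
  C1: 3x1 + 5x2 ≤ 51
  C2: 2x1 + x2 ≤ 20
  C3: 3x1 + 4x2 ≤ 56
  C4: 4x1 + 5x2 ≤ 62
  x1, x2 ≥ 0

Evaluate the objective at each vertex of the feasible region:
  z(0, 0) = 0
  z(10, 0) = 50
  z(7, 6) = 71  ←
  z(0, 10.2) = 61.2
The maximum is at x1 = 7, x2 = 6.

x1 = 7, x2 = 6, z = 71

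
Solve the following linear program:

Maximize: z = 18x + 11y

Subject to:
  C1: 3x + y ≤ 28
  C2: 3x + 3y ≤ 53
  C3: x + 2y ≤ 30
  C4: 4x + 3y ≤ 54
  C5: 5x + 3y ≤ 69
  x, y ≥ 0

Evaluate the objective at each vertex of the feasible region:
  z(0, 0) = 0
  z(9.333, 0) = 168
  z(6, 10) = 218  ←
  z(3.6, 13.2) = 210
  z(0, 15) = 165
The maximum is at x = 6, y = 10.

x = 6, y = 10, z = 218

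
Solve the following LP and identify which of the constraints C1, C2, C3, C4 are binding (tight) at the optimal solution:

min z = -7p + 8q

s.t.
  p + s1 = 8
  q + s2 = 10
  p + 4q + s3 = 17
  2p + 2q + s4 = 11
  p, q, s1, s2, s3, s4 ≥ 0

At p = 5.5, q = 0, compute slack b - a·x for each constraint:
  C1: 8 − 5.5 = 2.5  (slack)
  C2: 10 − 0 = 10  (slack)
  C3: 17 − 5.5 = 11.5  (slack)
  C4: 11 − 11 = 0  (binding)

Optimal: p = 5.5, q = 0
Binding: C4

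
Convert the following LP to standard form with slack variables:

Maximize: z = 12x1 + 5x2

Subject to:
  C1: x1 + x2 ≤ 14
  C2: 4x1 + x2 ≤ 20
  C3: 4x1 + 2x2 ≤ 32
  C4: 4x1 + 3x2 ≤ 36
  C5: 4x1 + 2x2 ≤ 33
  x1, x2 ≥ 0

max z = 12x1 + 5x2

s.t.
  x1 + x2 + s1 = 14
  4x1 + x2 + s2 = 20
  4x1 + 2x2 + s3 = 32
  4x1 + 3x2 + s4 = 36
  4x1 + 2x2 + s5 = 33
  x1, x2, s1, s2, s3, s4, s5 ≥ 0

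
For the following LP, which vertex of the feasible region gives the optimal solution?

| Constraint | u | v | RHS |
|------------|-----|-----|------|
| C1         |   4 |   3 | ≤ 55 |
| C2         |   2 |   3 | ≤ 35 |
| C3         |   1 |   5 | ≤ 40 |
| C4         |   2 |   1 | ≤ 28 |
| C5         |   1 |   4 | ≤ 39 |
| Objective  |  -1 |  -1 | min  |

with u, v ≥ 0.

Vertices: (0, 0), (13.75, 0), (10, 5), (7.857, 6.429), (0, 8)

Evaluate the objective at each vertex of the feasible region:
  z(0, 0) = 0
  z(13.75, 0) = -13.75
  z(10, 5) = -15  ←
  z(7.857, 6.429) = -14.29
  z(0, 8) = -8
The minimum is at u = 10, v = 5.

(10, 5)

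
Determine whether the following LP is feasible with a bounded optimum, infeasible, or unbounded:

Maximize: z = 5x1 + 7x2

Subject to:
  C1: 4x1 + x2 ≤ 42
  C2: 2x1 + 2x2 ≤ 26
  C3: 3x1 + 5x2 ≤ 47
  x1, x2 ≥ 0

Feasible with a bounded optimal solution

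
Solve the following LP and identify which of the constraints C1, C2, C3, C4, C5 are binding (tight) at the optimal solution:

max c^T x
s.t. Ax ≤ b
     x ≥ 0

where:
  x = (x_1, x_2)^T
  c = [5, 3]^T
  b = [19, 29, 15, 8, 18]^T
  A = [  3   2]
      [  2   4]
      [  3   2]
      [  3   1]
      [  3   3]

At x_1 = 1, x_2 = 5, compute slack b - a·x for each constraint:
  C1: 19 − 13 = 6  (slack)
  C2: 29 − 22 = 7  (slack)
  C3: 15 − 13 = 2  (slack)
  C4: 8 − 8 = 0  (binding)
  C5: 18 − 18 = 0  (binding)

Optimal: x_1 = 1, x_2 = 5
Binding: C4, C5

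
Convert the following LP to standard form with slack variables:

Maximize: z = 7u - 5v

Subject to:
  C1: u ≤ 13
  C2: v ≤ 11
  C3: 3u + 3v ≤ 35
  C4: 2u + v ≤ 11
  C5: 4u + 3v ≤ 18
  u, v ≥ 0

max z = 7u - 5v

s.t.
  u + s1 = 13
  v + s2 = 11
  3u + 3v + s3 = 35
  2u + v + s4 = 11
  4u + 3v + s5 = 18
  u, v, s1, s2, s3, s4, s5 ≥ 0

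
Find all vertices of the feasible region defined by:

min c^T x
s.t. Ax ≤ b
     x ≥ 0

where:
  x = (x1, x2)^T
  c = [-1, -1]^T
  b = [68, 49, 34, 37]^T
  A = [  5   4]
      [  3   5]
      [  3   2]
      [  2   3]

(0, 0), (11.33, 0), (8, 5), (0, 9.8)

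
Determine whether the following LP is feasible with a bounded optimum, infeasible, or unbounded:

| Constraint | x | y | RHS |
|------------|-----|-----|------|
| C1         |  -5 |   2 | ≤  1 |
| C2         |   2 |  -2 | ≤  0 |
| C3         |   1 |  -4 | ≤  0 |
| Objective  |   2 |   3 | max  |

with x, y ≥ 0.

Unbounded (objective can increase without bound)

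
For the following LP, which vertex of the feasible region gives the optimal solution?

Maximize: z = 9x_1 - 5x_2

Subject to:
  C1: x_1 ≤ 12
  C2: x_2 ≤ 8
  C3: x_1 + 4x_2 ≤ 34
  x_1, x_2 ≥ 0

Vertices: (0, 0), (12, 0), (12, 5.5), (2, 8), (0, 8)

Evaluate the objective at each vertex of the feasible region:
  z(0, 0) = 0
  z(12, 0) = 108  ←
  z(12, 5.5) = 80.5
  z(2, 8) = -22
  z(0, 8) = -40
The maximum is at x_1 = 12, x_2 = 0.

(12, 0)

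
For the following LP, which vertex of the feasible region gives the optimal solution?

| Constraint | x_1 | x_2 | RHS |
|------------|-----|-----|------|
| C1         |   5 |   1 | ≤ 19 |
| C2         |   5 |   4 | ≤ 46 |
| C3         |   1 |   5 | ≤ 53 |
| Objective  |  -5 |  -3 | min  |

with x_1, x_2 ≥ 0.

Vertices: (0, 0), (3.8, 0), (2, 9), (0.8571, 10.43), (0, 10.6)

Evaluate the objective at each vertex of the feasible region:
  z(0, 0) = 0
  z(3.8, 0) = -19
  z(2, 9) = -37  ←
  z(0.8571, 10.43) = -35.57
  z(0, 10.6) = -31.8
The minimum is at x_1 = 2, x_2 = 9.

(2, 9)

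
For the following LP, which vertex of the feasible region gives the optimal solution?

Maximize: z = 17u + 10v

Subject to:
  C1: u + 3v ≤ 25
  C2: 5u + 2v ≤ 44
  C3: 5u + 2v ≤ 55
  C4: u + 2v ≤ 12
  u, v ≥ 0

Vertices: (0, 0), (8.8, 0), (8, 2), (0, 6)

Evaluate the objective at each vertex of the feasible region:
  z(0, 0) = 0
  z(8.8, 0) = 149.6
  z(8, 2) = 156  ←
  z(0, 6) = 60
The maximum is at u = 8, v = 2.

(8, 2)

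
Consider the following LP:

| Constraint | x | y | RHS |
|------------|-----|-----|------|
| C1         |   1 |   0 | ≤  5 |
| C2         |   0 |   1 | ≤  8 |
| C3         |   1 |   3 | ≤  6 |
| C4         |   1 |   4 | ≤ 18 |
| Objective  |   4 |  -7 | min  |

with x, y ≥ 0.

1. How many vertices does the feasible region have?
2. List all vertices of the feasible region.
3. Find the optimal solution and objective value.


1. 4
2. (0, 0), (5, 0), (5, 0.3333), (0, 2)
3. x = 0, y = 2, z = -14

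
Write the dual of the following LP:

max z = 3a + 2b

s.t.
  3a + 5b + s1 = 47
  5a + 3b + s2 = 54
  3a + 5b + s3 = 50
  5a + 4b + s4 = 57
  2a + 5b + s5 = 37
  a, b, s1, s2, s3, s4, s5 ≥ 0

Primal max cᵀx s.t. Ax ≤ b, x ≥ 0  →  Dual min bᵀy s.t. Aᵀy ≥ c, y ≥ 0.

Minimize: z = 47y1 + 54y2 + 50y3 + 57y4 + 37y5

Subject to:
  3y1 + 5y2 + 3y3 + 5y4 + 2y5 ≥ 3
  5y1 + 3y2 + 5y3 + 4y4 + 5y5 ≥ 2
  y1, y2, y3, y4, y5 ≥ 0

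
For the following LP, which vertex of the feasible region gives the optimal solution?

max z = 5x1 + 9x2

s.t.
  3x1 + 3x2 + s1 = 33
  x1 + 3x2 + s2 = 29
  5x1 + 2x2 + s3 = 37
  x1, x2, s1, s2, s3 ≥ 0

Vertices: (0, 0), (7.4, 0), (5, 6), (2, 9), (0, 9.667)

Evaluate the objective at each vertex of the feasible region:
  z(0, 0) = 0
  z(7.4, 0) = 37
  z(5, 6) = 79
  z(2, 9) = 91  ←
  z(0, 9.667) = 87
The maximum is at x1 = 2, x2 = 9.

(2, 9)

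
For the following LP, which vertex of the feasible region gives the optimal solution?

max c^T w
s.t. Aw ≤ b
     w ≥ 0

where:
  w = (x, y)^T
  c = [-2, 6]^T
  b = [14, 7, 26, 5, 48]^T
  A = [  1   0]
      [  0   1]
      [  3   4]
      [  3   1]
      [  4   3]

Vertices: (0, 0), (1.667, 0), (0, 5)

Evaluate the objective at each vertex of the feasible region:
  z(0, 0) = 0
  z(1.667, 0) = -3.333
  z(0, 5) = 30  ←
The maximum is at x = 0, y = 5.

(0, 5)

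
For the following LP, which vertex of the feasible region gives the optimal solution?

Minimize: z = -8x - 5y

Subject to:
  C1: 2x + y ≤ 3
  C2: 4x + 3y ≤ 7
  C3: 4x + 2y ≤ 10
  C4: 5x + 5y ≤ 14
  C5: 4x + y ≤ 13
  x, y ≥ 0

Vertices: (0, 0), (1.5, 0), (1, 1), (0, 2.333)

Evaluate the objective at each vertex of the feasible region:
  z(0, 0) = 0
  z(1.5, 0) = -12
  z(1, 1) = -13  ←
  z(0, 2.333) = -11.67
The minimum is at x = 1, y = 1.

(1, 1)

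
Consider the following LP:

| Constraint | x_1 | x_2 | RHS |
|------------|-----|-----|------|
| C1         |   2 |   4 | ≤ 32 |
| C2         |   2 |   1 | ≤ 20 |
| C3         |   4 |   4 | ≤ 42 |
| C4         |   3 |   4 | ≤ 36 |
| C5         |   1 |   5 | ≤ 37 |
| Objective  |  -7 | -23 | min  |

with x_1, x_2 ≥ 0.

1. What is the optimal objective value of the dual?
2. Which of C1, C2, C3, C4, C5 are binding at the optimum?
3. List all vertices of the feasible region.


1. -175
2. C1, C5
3. (0, 0), (10, 0), (9.5, 1), (6, 4.5), (4, 6), (2, 7), (0, 7.4)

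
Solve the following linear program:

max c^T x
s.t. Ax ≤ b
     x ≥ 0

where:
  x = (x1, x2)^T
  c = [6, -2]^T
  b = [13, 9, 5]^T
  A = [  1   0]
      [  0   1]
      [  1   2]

Evaluate the objective at each vertex of the feasible region:
  z(0, 0) = 0
  z(5, 0) = 30  ←
  z(0, 2.5) = -5
The maximum is at x1 = 5, x2 = 0.

x1 = 5, x2 = 0, z = 30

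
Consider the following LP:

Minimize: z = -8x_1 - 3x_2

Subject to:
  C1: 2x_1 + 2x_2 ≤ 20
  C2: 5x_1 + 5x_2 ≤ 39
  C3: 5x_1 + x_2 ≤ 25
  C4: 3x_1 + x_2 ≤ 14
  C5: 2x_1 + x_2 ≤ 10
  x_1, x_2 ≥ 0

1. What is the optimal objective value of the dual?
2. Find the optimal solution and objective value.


1. -38
2. x_1 = 4, x_2 = 2, z = -38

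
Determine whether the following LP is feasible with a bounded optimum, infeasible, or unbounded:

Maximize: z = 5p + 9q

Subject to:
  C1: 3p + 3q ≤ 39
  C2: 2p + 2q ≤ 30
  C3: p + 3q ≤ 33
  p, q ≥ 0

Feasible with a bounded optimal solution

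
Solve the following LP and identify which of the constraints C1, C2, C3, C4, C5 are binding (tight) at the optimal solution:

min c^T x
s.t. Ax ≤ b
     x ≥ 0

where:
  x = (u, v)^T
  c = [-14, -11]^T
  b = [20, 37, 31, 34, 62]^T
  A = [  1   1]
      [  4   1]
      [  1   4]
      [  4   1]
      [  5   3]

At u = 7, v = 6, compute slack b - a·x for each constraint:
  C1: 20 − 13 = 7  (slack)
  C2: 37 − 34 = 3  (slack)
  C3: 31 − 31 = 0  (binding)
  C4: 34 − 34 = 0  (binding)
  C5: 62 − 53 = 9  (slack)

Optimal: u = 7, v = 6
Binding: C3, C4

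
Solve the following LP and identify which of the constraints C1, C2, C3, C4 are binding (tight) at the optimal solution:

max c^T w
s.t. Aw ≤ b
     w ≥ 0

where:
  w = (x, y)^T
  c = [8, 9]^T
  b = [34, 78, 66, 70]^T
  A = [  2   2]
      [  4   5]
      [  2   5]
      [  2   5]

At x = 7, y = 10, compute slack b - a·x for each constraint:
  C1: 34 − 34 = 0  (binding)
  C2: 78 − 78 = 0  (binding)
  C3: 66 − 64 = 2  (slack)
  C4: 70 − 64 = 6  (slack)

Optimal: x = 7, y = 10
Binding: C1, C2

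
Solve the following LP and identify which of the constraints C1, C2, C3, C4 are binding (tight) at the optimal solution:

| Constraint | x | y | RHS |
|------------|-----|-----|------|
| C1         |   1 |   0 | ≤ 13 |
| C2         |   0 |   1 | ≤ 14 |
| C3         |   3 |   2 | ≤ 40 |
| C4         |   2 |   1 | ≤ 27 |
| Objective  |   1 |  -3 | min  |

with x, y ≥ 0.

At x = 0, y = 14, compute slack b - a·x for each constraint:
  C1: 13 − 0 = 13  (slack)
  C2: 14 − 14 = 0  (binding)
  C3: 40 − 28 = 12  (slack)
  C4: 27 − 14 = 13  (slack)

Optimal: x = 0, y = 14
Binding: C2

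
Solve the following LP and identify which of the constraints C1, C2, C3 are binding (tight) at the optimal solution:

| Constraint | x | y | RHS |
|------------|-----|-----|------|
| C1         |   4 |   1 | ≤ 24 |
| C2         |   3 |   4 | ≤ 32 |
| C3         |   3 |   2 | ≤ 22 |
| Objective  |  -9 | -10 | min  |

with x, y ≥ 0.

At x = 4, y = 5, compute slack b - a·x for each constraint:
  C1: 24 − 21 = 3  (slack)
  C2: 32 − 32 = 0  (binding)
  C3: 22 − 22 = 0  (binding)

Optimal: x = 4, y = 5
Binding: C2, C3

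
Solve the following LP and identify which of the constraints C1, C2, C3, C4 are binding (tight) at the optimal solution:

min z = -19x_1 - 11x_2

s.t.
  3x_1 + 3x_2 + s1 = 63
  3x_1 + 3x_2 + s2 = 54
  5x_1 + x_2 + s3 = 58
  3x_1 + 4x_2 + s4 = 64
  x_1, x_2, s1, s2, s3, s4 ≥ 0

At x_1 = 10, x_2 = 8, compute slack b - a·x for each constraint:
  C1: 63 − 54 = 9  (slack)
  C2: 54 − 54 = 0  (binding)
  C3: 58 − 58 = 0  (binding)
  C4: 64 − 62 = 2  (slack)

Optimal: x_1 = 10, x_2 = 8
Binding: C2, C3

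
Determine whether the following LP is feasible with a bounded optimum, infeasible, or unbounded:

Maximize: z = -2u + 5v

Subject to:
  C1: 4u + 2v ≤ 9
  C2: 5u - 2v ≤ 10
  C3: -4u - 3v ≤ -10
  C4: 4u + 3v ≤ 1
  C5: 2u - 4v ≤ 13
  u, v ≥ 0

Infeasible (no feasible solution exists)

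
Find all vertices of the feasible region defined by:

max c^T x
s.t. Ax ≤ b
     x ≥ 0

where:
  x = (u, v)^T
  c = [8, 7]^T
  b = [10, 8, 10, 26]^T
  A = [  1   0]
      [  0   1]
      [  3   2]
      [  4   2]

(0, 0), (3.333, 0), (0, 5)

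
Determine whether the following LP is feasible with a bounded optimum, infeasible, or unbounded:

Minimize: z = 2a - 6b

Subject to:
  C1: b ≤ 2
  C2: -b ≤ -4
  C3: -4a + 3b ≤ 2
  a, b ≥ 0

Infeasible (no feasible solution exists)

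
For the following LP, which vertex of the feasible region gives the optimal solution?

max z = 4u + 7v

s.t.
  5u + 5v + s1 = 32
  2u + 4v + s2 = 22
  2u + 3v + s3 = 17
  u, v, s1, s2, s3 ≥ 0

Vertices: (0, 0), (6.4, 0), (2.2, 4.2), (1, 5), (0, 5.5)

Evaluate the objective at each vertex of the feasible region:
  z(0, 0) = 0
  z(6.4, 0) = 25.6
  z(2.2, 4.2) = 38.2
  z(1, 5) = 39  ←
  z(0, 5.5) = 38.5
The maximum is at u = 1, v = 5.

(1, 5)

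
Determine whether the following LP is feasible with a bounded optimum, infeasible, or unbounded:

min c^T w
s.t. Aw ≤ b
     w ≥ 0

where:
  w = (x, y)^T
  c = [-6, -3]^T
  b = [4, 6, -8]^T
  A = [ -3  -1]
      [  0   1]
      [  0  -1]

Infeasible (no feasible solution exists)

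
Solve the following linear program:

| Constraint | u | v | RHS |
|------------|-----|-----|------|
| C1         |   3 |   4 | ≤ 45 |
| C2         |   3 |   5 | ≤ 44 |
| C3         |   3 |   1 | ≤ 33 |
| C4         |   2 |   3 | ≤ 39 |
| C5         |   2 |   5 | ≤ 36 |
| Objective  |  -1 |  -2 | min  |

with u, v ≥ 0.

Evaluate the objective at each vertex of the feasible region:
  z(0, 0) = 0
  z(11, 0) = -11
  z(10.08, 2.75) = -15.58
  z(8, 4) = -16  ←
  z(0, 7.2) = -14.4
The minimum is at u = 8, v = 4.

u = 8, v = 4, z = -16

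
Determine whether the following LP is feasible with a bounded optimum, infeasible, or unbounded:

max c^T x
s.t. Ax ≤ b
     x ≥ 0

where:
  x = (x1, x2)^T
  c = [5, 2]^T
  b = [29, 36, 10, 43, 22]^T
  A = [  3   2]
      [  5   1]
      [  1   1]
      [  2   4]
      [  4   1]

Feasible with a bounded optimal solution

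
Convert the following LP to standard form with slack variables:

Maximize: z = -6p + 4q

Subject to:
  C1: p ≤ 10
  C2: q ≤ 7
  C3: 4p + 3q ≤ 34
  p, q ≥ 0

max z = -6p + 4q

s.t.
  p + s1 = 10
  q + s2 = 7
  4p + 3q + s3 = 34
  p, q, s1, s2, s3 ≥ 0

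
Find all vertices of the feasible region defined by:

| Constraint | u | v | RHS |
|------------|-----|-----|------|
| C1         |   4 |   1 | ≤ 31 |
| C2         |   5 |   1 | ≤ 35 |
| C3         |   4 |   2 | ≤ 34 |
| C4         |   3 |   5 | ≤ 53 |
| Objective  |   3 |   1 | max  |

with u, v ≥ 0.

(0, 0), (7, 0), (6, 5), (4.571, 7.857), (0, 10.6)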